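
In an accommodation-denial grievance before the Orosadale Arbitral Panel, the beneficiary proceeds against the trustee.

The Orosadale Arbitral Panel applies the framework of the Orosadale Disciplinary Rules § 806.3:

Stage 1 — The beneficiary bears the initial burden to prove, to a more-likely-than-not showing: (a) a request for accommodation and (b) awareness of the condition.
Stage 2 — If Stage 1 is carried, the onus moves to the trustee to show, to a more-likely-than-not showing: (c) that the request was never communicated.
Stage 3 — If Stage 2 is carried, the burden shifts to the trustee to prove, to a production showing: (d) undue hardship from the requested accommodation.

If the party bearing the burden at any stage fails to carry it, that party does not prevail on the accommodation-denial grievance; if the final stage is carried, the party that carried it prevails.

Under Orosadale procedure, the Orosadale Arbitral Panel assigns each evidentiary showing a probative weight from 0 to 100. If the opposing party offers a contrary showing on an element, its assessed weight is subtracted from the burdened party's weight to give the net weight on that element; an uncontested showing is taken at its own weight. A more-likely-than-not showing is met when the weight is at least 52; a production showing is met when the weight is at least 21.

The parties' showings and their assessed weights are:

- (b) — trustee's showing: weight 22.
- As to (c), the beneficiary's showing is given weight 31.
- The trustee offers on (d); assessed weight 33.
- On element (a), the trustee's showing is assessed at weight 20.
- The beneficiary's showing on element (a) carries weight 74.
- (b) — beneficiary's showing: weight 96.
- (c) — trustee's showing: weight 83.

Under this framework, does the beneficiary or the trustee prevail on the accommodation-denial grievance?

At Stage 1 the beneficiary must meet a more-likely-than-not showing (weight is at least 52): on (a) the weight is 74 less the opposing 20 gives net 54, which does reach 52, so (a) meets the standard; on (b) the weight is 96 less the opposing 22 gives net 74, ≥ 52, so (b) meets the standard.
  Stage 1 carried; the burden shifts to the trustee.
At Stage 2 the trustee must meet a more-likely-than-not showing (weight is at least 52): on (c) the weight is 83 less the opposing 31 gives net 52, which does reach 52, so (c) meets the standard.
  All elements met. The trustee retains the burden for Stage 3.
At Stage 3 the trustee must meet a production showing (weight is at least 21): on (d) the weight is 33, which does reach 21, so (d) meets the standard.
  The trustee carries the last stage.
With every stage satisfied, the trustee prevails.

trustee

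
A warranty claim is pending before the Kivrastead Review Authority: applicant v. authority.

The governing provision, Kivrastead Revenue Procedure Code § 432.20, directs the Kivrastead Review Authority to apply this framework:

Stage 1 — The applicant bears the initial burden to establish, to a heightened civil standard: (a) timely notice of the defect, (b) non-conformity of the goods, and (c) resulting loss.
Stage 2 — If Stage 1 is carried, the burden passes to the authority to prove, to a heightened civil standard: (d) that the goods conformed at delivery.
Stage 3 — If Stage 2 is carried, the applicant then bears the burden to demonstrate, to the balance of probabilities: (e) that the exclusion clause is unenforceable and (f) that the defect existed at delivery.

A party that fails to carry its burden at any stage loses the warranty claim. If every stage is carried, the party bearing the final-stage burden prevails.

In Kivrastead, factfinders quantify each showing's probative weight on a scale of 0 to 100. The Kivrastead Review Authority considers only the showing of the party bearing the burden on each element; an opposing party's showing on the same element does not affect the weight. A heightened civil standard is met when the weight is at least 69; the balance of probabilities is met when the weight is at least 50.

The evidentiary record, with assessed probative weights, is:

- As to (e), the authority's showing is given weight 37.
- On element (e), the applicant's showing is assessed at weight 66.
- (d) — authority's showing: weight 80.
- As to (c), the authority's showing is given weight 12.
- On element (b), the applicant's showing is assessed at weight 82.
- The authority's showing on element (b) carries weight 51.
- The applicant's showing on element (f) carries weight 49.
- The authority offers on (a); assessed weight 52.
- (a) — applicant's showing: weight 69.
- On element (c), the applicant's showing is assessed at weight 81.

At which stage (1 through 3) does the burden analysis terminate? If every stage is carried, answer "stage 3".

stage 3

Stage 1 — burden on applicant; standard: a heightened civil standard (weight is at least 69).
    (a): 69 (authority's 52 disregarded) ≥ 69 [met]
    (b): 82 (authority's 51 disregarded) ≥ 69 [met]
    (c): 81 (authority's 12 disregarded) ≥ 69 [met]
  Stage 1 is satisfied; the onus moves to the authority.
Stage 2 — burden on authority; standard: a heightened civil standard (weight is at least 69).
    (d): 80 ≥ 69 [met]
  Stage 2 carried; the burden shifts to the applicant.
Stage 3 — burden on applicant; standard: the balance of probabilities (weight is at least 50).
    (e): 66 (authority's 37 disregarded) ≥ 50 [met]
    (f): 49 < 50 [not met]
  Not every element is met, so the applicant fails to carry Stage 3.
The authority prevails.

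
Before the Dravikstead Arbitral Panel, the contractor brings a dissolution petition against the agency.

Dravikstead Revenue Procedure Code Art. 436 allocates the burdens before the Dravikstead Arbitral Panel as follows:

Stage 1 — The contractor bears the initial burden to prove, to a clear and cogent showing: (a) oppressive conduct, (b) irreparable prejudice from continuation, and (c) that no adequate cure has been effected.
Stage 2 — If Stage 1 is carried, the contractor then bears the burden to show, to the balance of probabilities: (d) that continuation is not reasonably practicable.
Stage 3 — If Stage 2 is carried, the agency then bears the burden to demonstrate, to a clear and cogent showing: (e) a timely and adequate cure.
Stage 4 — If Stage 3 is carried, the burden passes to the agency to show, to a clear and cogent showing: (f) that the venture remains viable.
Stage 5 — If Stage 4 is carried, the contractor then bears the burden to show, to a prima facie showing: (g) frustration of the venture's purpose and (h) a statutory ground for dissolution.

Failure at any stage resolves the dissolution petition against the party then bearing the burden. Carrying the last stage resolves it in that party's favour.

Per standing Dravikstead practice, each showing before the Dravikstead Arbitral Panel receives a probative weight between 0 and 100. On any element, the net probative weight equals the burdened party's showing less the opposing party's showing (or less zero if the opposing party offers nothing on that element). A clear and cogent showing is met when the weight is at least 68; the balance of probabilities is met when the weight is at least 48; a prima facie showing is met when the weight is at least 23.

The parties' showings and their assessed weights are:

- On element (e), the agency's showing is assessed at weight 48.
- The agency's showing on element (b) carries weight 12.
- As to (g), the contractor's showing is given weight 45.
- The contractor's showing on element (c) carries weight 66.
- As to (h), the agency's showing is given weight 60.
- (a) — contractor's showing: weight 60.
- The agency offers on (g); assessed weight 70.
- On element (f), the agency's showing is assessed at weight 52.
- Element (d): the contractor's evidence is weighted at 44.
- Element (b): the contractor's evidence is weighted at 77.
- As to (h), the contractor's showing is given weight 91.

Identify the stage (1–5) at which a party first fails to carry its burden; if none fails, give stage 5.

stage 1

At Stage 1 the contractor must meet a clear and cogent showing (weight is at least 68): on (a) the weight is 60, which does not reach 68, so (a) does not meet the standard; on (b) the weight is 77 less the opposing 12 gives net 65, which does not reach 68, so (b) does not meet the standard; on (c) the weight is 66, < 68, so (c) does not meet the standard.
  The contractor does not carry Stage 1.
The agency prevails.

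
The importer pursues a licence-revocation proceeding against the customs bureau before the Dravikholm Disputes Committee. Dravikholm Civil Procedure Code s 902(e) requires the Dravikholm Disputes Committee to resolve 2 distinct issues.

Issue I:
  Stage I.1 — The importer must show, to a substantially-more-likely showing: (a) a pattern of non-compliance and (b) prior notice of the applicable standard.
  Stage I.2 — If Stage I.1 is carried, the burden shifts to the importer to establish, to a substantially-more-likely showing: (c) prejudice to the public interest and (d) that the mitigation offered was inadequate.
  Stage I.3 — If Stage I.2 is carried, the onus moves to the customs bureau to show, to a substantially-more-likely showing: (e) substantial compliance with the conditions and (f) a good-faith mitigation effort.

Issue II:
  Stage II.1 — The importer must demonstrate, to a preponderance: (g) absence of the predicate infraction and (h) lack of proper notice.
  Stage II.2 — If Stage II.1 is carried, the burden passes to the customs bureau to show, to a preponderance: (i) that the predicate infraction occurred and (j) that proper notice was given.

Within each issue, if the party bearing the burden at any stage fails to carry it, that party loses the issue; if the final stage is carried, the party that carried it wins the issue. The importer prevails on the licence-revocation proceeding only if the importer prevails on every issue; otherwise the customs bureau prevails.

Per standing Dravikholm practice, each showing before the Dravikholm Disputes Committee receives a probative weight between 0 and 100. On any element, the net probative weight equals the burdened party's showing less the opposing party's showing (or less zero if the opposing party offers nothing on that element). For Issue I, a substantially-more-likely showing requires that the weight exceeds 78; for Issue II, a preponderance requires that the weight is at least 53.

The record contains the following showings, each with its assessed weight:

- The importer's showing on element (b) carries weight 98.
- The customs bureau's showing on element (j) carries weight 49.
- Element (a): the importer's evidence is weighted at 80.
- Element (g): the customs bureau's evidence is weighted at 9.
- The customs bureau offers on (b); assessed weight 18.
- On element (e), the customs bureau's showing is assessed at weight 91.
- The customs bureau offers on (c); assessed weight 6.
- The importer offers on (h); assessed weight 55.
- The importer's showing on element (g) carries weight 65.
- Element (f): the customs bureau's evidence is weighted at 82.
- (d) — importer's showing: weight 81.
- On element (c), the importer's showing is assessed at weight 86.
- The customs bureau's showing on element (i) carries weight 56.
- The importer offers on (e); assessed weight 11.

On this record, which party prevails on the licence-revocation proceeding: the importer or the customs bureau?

customs bureau

— Issue I —
Stage I.1 — burden on importer; standard: a substantially-more-likely showing (weight exceeds 78).
    (a): 80 > 78 [met]
    (b): 98 − 18 = 80 > 78 [met]
  Stage I.1 is satisfied; the importer continues to bear the burden.
Stage I.2 — burden on importer; standard: a substantially-more-likely showing (weight exceeds 78).
    (c): 86 − 6 = 80 > 78 [met]
    (d): 81 > 78 [met]
  All elements met. The burden passes to the customs bureau.
Stage I.3 — burden on customs bureau; standard: a substantially-more-likely showing (weight exceeds 78).
    (e): 91 − 11 = 80 > 78 [met]
    (f): 82 > 78 [met]
  All elements met at the final stage.
All stages carried — the customs bureau prevails on this issue.
— Issue II —
At Stage II.1 the importer must meet a preponderance (weight is at least 53): on (g) the weight is 65 less the opposing 9 gives net 56, which does reach 53, so (g) meets the standard; on (h) the weight is 55, which does reach 53, so (h) meets the standard.
  Stage II.1 carried; the burden shifts to the customs bureau.
At Stage II.2 the customs bureau must meet a preponderance (weight is at least 53): on (i) the weight is 56, ≥ 53, so (i) meets the standard; on (j) the weight is 49, which does not reach 53, so (j) does not meet the standard.
  Stage II.2 not carried; the customs bureau fails its burden.
The importer prevails on this issue.
Per-issue: Issue I → customs bureau; Issue II → importer. The importer must prevail on every issue; overall, the customs bureau prevails.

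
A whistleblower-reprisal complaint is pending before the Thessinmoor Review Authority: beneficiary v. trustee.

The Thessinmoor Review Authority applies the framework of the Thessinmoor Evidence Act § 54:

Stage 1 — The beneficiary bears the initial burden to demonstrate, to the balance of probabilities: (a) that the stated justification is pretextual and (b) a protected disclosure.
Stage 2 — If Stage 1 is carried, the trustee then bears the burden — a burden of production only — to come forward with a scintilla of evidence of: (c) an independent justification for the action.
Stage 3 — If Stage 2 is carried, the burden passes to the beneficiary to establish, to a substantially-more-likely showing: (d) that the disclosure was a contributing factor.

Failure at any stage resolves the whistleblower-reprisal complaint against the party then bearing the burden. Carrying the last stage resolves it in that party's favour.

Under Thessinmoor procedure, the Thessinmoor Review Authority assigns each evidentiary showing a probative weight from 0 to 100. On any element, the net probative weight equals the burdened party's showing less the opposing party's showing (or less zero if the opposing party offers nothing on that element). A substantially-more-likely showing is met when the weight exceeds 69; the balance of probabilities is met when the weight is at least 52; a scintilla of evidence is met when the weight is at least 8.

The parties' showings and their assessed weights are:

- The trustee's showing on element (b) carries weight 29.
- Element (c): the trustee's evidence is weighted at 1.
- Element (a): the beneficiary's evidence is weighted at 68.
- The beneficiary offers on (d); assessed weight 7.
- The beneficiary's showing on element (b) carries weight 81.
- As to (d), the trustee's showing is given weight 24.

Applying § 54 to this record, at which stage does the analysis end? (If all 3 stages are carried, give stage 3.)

Stage 1 (beneficiary, the balance of probabilities, weight is at least 52): (a) 68 ≥ 52 — meets; (b) net 81−29=52 ≥ 52 — meets.
  The beneficiary carries Stage 1; the trustee now bears the burden.
Stage 2 (trustee, a scintilla of evidence, weight is at least 8): (c) 1 < 8 — fails.
  Stage 2 not carried; the trustee fails its burden.
The analysis ends at Stage 2; the beneficiary prevails.

stage 2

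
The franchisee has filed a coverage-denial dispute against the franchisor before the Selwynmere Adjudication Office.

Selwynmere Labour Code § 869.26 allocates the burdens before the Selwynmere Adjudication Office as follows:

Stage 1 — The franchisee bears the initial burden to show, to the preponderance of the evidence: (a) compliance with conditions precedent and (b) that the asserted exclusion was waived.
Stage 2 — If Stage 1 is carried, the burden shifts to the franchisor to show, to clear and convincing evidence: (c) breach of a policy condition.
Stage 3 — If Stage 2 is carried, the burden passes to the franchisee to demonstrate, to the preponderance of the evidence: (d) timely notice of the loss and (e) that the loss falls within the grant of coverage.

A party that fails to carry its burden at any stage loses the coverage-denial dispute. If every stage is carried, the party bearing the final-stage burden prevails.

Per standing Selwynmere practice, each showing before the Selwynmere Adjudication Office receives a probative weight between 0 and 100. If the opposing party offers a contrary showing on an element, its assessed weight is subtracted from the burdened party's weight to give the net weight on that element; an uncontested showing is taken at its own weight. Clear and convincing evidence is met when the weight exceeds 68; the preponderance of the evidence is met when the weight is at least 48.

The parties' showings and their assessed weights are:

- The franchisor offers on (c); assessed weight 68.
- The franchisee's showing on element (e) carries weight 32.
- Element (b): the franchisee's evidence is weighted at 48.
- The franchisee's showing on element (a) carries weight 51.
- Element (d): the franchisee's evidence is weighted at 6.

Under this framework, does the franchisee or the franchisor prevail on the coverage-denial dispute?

Stage 1 (franchisee, the preponderance of the evidence, weight is at least 48): (a) 51 ≥ 48 — meets; (b) 48 ≥ 48 — meets.
  All elements met. The burden passes to the franchisor.
Stage 2 (franchisor, clear and convincing evidence, weight exceeds 68): (c) 68 ≤ 68 — fails.
  Stage 2 not carried; the franchisor fails its burden.
The franchisee prevails.

franchisee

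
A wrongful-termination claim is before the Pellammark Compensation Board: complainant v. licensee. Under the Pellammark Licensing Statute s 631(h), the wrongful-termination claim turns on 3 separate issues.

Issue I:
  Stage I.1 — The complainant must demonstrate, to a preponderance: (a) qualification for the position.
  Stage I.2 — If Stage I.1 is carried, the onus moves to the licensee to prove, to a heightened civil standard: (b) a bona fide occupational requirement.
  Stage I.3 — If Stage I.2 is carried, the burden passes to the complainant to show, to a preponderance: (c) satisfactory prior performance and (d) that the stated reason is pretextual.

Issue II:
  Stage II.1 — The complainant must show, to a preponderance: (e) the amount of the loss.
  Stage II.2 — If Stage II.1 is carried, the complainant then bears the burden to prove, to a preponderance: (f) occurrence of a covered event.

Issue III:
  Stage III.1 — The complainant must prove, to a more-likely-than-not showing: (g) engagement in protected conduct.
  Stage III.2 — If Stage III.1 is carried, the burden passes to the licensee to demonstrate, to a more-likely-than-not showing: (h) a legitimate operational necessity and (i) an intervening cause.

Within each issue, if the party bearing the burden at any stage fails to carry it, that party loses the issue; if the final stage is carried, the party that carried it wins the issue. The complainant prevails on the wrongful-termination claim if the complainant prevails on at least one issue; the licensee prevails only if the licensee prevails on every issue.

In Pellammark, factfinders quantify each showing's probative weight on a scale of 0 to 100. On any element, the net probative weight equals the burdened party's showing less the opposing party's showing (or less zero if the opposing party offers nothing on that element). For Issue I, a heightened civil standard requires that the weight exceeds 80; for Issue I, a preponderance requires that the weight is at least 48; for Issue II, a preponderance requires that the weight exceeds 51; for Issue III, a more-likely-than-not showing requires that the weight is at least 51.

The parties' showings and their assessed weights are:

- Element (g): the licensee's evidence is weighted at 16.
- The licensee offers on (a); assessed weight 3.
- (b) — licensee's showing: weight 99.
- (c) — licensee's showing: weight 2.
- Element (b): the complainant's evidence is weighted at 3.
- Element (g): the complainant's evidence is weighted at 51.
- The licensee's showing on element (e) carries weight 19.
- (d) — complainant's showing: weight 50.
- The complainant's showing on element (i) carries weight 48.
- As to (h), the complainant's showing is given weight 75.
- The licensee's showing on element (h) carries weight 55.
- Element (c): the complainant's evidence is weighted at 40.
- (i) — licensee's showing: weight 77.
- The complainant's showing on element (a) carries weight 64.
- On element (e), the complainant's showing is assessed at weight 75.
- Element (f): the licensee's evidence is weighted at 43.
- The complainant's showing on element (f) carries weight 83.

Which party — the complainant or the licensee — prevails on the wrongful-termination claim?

— Issue I —
Stage I.1 (complainant, a preponderance, weight is at least 48): (a) net 64−3=61 ≥ 48 — meets.
  Stage I.1 carried; the burden shifts to the licensee.
Stage I.2 (licensee, a heightened civil standard, weight exceeds 80): (b) net 99−3=96 > 80 — meets.
  Stage I.2 is satisfied; the onus moves to the complainant.
Stage I.3 (complainant, a preponderance, weight is at least 48): (c) net 40−2=38 < 48 — fails; (d) 50 ≥ 48 — meets.
  Stage I.3 not carried; the complainant fails its burden.
The analysis ends at Stage I.3; the licensee prevails on this issue.
— Issue II —
At Stage II.1 the complainant must meet a preponderance (weight exceeds 51): on (e) the weight is 75 less the opposing 19 gives net 56, > 51, so (e) meets the standard.
  Stage II.1 is satisfied; the complainant continues to bear the burden.
At Stage II.2 the complainant must meet a preponderance (weight exceeds 51): on (f) the weight is 83 less the opposing 43 gives net 40, which does not exceed 51, so (f) does not meet the standard.
  The complainant does not carry Stage II.2.
The analysis ends at Stage II.2; the licensee prevails on this issue.
— Issue III —
Stage III.1 — burden on complainant; standard: a more-likely-than-not showing (weight is at least 51).
    (g): 51 − 16 = 35 < 51 [not met]
  Stage III.1 not carried; the complainant fails its burden.
The licensee prevails on this issue.
Per-issue: Issue I → licensee; Issue II → licensee; Issue III → licensee. The complainant must prevail on at least one issue; overall, the licensee prevails.

licensee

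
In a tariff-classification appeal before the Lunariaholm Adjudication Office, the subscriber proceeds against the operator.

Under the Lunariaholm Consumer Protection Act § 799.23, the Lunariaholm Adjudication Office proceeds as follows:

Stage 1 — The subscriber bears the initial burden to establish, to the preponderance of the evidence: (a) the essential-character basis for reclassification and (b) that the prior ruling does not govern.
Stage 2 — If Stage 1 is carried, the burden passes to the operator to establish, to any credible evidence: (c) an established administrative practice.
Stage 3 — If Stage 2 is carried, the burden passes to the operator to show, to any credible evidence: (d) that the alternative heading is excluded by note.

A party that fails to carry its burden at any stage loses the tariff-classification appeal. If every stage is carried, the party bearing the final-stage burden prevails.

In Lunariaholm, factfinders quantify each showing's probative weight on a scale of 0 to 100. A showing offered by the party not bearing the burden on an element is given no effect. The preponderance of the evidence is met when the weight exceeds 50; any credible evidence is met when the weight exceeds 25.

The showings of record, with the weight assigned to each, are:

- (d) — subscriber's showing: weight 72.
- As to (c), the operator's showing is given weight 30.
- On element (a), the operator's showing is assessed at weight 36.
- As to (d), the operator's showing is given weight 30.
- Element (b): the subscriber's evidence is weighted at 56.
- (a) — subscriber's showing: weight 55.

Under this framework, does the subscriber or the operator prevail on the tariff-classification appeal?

operator

Stage 1 (subscriber, the preponderance of the evidence, weight exceeds 50): (a) 55 (operator's 36 disregarded) > 50 — meets; (b) 56 > 50 — meets.
  Stage 1 is satisfied; the onus moves to the operator.
Stage 2 (operator, any credible evidence, weight exceeds 25): (c) 30 > 25 — meets.
  Stage 2 carried; the burden remains with the operator.
Stage 3 (operator, any credible evidence, weight exceeds 25): (d) 30 (subscriber's 72 disregarded) > 25 — meets.
  All elements met at the final stage.
With every stage satisfied, the operator prevails.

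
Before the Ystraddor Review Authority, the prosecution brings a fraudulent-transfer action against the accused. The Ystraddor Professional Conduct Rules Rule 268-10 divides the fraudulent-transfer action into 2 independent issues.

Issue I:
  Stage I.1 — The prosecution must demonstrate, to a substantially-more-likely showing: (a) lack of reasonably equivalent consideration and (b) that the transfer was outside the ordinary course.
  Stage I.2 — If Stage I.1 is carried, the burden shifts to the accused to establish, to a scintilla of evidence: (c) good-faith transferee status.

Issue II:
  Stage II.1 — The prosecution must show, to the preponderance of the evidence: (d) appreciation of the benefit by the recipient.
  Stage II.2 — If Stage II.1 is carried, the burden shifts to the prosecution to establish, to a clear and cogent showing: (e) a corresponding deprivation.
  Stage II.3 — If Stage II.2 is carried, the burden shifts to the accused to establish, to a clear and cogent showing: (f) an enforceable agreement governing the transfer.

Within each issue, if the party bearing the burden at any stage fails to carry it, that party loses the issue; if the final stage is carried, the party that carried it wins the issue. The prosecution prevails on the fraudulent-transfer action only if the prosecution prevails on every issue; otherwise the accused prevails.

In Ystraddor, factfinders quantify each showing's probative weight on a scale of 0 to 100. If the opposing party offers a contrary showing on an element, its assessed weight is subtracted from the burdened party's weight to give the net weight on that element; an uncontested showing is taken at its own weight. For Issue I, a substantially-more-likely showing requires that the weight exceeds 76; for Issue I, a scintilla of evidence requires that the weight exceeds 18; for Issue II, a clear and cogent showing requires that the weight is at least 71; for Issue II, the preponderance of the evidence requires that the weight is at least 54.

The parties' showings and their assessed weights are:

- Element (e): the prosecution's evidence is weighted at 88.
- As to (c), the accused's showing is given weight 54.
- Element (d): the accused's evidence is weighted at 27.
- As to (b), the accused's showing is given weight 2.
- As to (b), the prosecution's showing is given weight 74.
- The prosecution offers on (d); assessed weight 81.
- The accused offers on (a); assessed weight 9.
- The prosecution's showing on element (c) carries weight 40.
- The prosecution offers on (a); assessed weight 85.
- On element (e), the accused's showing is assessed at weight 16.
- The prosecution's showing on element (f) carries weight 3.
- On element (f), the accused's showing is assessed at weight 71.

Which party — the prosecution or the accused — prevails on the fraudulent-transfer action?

— Issue I —
Stage I.1 (prosecution, a substantially-more-likely showing, weight exceeds 76): (a) net 85−9=76 ≤ 76 — fails; (b) net 74−2=72 ≤ 76 — fails.
  Stage I.1 not carried; the prosecution fails its burden.
The accused prevails on this issue.
— Issue II —
Stage II.1 (prosecution, the preponderance of the evidence, weight is at least 54): (d) net 81−27=54 ≥ 54 — meets.
  Stage II.1 is satisfied; the prosecution continues to bear the burden.
Stage II.2 (prosecution, a clear and cogent showing, weight is at least 71): (e) net 88−16=72 ≥ 71 — meets.
  The prosecution carries Stage II.2; the accused now bears the burden.
Stage II.3 (accused, a clear and cogent showing, weight is at least 71): (f) net 71−3=68 < 71 — fails.
  The accused does not carry Stage II.3.
The analysis ends at Stage II.3; the prosecution prevails on this issue.
Per-issue: Issue I → accused; Issue II → prosecution. The prosecution must prevail on every issue; overall, the accused prevails.

accused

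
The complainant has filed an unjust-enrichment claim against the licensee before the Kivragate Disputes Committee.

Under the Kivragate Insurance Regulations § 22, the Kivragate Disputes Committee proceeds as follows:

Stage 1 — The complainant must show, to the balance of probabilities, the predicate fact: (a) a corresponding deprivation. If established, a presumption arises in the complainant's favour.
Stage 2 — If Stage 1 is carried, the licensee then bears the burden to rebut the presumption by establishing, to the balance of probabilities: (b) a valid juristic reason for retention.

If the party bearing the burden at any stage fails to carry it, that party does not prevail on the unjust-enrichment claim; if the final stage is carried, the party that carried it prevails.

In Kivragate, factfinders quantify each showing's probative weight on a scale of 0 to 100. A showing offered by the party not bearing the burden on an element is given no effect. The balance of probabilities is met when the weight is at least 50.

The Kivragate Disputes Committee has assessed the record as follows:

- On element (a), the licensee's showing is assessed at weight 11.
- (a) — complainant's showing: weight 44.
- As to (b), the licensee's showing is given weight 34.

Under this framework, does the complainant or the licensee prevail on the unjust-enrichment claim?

licensee

At Stage 1 the complainant must meet the balance of probabilities (weight is at least 50): on (a) the weight is 44 (the licensee's 11 is given no effect), which does not reach 50, so (a) does not meet the standard.
  The complainant does not carry Stage 1.
So the licensee prevails.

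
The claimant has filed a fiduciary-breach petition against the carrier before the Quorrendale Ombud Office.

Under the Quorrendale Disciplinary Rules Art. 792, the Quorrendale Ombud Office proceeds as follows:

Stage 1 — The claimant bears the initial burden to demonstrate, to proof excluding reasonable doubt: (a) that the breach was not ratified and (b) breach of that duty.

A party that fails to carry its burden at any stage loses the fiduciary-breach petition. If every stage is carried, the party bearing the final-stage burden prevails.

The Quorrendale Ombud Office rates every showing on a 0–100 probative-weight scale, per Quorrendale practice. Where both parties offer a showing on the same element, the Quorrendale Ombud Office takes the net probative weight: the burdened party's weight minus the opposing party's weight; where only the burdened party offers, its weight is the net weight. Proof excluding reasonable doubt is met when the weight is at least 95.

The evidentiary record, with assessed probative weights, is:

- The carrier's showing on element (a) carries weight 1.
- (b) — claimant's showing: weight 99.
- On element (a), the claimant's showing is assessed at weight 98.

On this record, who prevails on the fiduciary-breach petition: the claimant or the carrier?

claimant

Stage 1 — burden on claimant; standard: proof excluding reasonable doubt (weight is at least 95).
    (a): 98 − 1 = 97 ≥ 95 [met]
    (b): 99 ≥ 95 [met]
  Stage 1 carried; the final stage is satisfied.
All stages carried — the claimant prevails.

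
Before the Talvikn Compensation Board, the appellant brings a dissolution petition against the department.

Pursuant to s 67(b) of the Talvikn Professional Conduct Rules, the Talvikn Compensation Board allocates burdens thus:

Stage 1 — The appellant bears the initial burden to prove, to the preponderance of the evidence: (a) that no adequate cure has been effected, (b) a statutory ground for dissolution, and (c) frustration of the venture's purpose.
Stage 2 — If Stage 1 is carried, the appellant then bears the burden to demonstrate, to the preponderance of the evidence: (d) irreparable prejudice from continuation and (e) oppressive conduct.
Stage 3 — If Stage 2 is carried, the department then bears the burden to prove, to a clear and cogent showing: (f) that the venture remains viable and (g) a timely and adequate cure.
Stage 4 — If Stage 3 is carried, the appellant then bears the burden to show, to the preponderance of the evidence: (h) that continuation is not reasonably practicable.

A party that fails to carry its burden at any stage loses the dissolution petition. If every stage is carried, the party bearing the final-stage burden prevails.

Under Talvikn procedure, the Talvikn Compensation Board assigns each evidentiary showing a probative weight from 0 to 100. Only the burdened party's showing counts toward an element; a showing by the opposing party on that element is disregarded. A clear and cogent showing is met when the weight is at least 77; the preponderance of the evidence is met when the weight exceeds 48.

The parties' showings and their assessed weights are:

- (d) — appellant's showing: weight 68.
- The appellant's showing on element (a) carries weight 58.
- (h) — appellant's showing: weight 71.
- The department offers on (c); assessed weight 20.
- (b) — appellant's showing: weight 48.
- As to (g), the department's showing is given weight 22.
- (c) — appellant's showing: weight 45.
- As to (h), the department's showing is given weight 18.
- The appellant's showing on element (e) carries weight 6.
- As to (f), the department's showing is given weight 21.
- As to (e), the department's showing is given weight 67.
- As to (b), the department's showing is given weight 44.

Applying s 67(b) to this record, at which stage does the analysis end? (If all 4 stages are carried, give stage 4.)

stage 1

At Stage 1 the appellant must meet the preponderance of the evidence (weight exceeds 48): on (a) the weight is 58, > 48, so (a) meets the standard; on (b) the weight is 48 (the department's 44 is given no effect), ≤ 48, so (b) does not meet the standard; on (c) the weight is 45 (the department's 20 is given no effect), which does not exceed 48, so (c) does not meet the standard.
  Not every element is met, so the appellant fails to carry Stage 1.
The department prevails.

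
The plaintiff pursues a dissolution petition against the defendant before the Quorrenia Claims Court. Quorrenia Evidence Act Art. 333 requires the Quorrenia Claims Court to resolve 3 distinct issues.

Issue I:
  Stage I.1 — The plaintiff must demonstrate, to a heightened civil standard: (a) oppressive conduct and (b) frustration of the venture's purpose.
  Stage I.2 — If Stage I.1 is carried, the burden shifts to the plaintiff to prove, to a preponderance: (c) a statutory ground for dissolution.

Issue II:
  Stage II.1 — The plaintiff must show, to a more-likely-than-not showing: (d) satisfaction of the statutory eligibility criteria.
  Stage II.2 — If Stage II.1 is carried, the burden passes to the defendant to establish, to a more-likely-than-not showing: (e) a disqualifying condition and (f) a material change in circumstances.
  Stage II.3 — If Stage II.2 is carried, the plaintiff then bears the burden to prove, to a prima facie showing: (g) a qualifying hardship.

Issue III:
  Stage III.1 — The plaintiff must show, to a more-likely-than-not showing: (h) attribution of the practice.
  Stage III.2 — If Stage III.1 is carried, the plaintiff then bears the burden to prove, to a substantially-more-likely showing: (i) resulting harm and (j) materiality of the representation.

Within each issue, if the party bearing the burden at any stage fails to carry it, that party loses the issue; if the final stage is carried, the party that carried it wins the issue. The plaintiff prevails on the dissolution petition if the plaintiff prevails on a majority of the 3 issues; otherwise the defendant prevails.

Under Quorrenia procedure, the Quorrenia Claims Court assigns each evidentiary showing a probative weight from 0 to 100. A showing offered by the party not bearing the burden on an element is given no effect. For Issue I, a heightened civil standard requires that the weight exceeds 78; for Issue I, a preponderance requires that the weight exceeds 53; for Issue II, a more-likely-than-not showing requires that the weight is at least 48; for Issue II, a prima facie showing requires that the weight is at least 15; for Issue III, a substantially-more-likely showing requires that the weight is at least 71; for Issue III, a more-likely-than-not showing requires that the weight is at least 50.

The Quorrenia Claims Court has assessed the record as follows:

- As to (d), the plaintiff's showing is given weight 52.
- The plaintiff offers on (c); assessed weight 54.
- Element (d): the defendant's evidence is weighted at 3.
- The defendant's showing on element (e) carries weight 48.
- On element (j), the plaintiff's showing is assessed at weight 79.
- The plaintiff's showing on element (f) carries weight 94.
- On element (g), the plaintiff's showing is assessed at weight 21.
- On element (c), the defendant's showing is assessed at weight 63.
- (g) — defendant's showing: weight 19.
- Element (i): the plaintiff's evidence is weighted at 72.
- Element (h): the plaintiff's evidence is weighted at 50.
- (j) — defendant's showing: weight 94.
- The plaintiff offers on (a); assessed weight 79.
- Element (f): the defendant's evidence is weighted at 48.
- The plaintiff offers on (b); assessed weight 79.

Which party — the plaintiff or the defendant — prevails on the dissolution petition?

plaintiff

— Issue I —
Stage I.1 — burden on plaintiff; standard: a heightened civil standard (weight exceeds 78).
    (a): 79 > 78 [met]
    (b): 79 > 78 [met]
  Stage I.1 is satisfied; the plaintiff continues to bear the burden.
Stage I.2 — burden on plaintiff; standard: a preponderance (weight exceeds 53).
    (c): 54 (defendant's 63 disregarded) > 53 [met]
  Stage I.2 carried; the final stage is satisfied.
All stages carried — the plaintiff prevails on this issue.
— Issue II —
Stage II.1 — burden on plaintiff; standard: a more-likely-than-not showing (weight is at least 48).
    (d): 52 (defendant's 3 disregarded) ≥ 48 [met]
  All elements met. The burden passes to the defendant.
Stage II.2 — burden on defendant; standard: a more-likely-than-not showing (weight is at least 48).
    (e): 48 ≥ 48 [met]
    (f): 48 (plaintiff's 94 disregarded) ≥ 48 [met]
  The defendant carries Stage II.2; the plaintiff now bears the burden.
Stage II.3 — burden on plaintiff; standard: a prima facie showing (weight is at least 15).
    (g): 21 (defendant's 19 disregarded) ≥ 15 [met]
  The plaintiff carries the last stage.
Every stage carried; the plaintiff prevails on this issue.
— Issue III —
Stage III.1 (plaintiff, a more-likely-than-not showing, weight is at least 50): (h) 50 ≥ 50 — meets.
  Stage III.1 carried; the burden remains with the plaintiff.
Stage III.2 (plaintiff, a substantially-more-likely showing, weight is at least 71): (i) 72 ≥ 71 — meets; (j) 79 (defendant's 94 disregarded) ≥ 71 — meets.
  All elements met at the final stage.
Every stage carried; the plaintiff prevails on this issue.
Per-issue: Issue I → plaintiff; Issue II → plaintiff; Issue III → plaintiff. The plaintiff must prevail on a majority of issues; overall, the plaintiff prevails.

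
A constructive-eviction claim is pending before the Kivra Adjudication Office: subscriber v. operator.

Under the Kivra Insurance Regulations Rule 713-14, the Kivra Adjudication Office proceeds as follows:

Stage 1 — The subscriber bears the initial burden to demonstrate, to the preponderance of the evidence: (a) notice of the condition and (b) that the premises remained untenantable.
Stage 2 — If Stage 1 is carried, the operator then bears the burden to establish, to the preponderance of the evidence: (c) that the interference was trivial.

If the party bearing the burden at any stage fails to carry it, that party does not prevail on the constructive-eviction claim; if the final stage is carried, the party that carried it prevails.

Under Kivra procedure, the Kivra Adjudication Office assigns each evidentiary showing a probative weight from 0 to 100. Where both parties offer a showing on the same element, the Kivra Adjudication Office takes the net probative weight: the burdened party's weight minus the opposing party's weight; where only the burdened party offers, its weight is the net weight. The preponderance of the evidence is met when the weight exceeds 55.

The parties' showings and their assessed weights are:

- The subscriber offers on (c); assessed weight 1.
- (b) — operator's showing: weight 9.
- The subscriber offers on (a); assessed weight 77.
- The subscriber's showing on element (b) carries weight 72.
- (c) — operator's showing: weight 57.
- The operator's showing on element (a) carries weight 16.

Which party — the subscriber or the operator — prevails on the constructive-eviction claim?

operator

At Stage 1 the subscriber must meet the preponderance of the evidence (weight exceeds 55): on (a) the weight is 77 less the opposing 16 gives net 61, > 55, so (a) meets the standard; on (b) the weight is 72 less the opposing 9 gives net 63, > 55, so (b) meets the standard.
  All elements met. The burden passes to the operator.
At Stage 2 the operator must meet the preponderance of the evidence (weight exceeds 55): on (c) the weight is 57 less the opposing 1 gives net 56, > 55, so (c) meets the standard.
  The operator carries the last stage.
All stages carried — the operator prevails.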